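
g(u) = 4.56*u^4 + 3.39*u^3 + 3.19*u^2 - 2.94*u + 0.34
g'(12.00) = 33056.82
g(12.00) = 100838.50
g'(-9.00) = -12533.55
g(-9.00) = 27732.04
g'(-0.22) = -4.05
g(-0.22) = 1.12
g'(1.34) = 67.76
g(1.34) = 24.99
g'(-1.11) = -22.44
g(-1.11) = 9.82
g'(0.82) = 19.19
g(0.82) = 4.00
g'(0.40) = 2.41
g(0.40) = 0.01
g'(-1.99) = -119.10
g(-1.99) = 63.62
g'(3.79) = 1160.31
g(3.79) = 1160.42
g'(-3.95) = -993.59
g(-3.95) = 962.88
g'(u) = 18.24*u^3 + 10.17*u^2 + 6.38*u - 2.94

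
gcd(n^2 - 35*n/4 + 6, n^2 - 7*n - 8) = n - 8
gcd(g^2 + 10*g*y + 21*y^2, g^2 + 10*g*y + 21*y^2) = g^2 + 10*g*y + 21*y^2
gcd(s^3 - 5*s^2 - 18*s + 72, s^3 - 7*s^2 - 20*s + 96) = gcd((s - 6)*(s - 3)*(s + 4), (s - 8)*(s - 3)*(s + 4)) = s^2 + s - 12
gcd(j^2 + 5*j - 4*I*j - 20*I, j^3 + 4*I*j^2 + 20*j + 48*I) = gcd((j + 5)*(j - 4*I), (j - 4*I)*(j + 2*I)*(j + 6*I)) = j - 4*I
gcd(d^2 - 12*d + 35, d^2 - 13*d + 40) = d - 5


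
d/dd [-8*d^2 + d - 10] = 1 - 16*d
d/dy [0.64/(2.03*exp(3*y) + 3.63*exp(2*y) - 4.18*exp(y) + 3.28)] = (-3.8976*exp(2*y) - 4.6464*exp(y) + 2.6752)*exp(y)/(2.03*exp(3*y) + 3.63*exp(2*y) - 4.18*exp(y) + 3.28)^2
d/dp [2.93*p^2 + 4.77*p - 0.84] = 5.86*p + 4.77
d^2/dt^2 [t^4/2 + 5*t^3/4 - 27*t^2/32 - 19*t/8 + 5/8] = 6*t^2 + 15*t/2 - 27/16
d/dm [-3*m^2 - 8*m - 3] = -6*m - 8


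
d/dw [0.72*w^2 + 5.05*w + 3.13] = 1.44*w + 5.05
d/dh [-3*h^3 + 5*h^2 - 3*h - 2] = -9*h^2 + 10*h - 3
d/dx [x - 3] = 1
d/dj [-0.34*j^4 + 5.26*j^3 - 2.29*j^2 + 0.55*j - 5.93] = -1.36*j^3 + 15.78*j^2 - 4.58*j + 0.55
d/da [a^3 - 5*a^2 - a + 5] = 3*a^2 - 10*a - 1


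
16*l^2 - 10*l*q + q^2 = (-8*l + q)*(-2*l + q)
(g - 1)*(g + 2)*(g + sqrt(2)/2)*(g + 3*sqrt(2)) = g^4 + g^3 + 7*sqrt(2)*g^3/2 + g^2 + 7*sqrt(2)*g^2/2 - 7*sqrt(2)*g + 3*g - 6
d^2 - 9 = (d - 3)*(d + 3)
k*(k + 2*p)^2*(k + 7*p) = k^4 + 11*k^3*p + 32*k^2*p^2 + 28*k*p^3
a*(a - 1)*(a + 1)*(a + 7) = a^4 + 7*a^3 - a^2 - 7*a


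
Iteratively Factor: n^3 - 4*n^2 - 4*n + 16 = (n - 2)*(n^2 - 2*n - 8) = (n - 4)*(n - 2)*(n + 2)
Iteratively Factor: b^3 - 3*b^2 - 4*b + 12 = (b - 3)*(b^2 - 4) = (b - 3)*(b + 2)*(b - 2)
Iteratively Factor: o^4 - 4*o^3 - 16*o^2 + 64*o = (o - 4)*(o^3 - 16*o) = (o - 4)^2*(o^2 + 4*o) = o*(o - 4)^2*(o + 4)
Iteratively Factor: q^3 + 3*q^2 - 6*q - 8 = (q + 1)*(q^2 + 2*q - 8) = (q - 2)*(q + 1)*(q + 4)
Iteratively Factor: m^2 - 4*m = (m - 4)*(m)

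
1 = 1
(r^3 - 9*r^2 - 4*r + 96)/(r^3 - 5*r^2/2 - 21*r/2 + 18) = 2*(r - 8)/(2*r - 3)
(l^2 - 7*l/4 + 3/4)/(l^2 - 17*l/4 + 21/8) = 2*(l - 1)/(2*l - 7)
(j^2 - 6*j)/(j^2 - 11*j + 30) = j/(j - 5)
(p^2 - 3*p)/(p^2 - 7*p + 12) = p/(p - 4)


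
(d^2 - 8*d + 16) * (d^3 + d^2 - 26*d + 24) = d^5 - 7*d^4 - 18*d^3 + 248*d^2 - 608*d + 384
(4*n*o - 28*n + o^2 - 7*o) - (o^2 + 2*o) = 4*n*o - 28*n - 9*o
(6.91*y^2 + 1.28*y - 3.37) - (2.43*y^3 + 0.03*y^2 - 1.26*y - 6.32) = -2.43*y^3 + 6.88*y^2 + 2.54*y + 2.95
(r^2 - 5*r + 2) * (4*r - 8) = 4*r^3 - 28*r^2 + 48*r - 16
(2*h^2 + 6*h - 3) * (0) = 0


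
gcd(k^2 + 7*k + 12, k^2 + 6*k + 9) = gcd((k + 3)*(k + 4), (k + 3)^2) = k + 3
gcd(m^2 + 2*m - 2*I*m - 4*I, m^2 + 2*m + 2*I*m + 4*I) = m + 2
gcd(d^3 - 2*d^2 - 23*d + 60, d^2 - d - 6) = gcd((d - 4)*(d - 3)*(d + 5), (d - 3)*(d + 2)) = d - 3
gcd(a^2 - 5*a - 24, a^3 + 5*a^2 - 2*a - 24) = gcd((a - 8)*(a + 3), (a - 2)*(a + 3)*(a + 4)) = a + 3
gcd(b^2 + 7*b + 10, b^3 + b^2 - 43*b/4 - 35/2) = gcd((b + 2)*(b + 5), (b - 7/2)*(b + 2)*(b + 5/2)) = b + 2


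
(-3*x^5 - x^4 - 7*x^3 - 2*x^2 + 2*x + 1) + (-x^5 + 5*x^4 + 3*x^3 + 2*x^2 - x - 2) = -4*x^5 + 4*x^4 - 4*x^3 + x - 1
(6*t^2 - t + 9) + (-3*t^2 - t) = 3*t^2 - 2*t + 9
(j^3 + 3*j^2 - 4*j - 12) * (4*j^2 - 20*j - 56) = 4*j^5 - 8*j^4 - 132*j^3 - 136*j^2 + 464*j + 672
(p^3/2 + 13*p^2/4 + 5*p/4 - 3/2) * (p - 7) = p^4/2 - p^3/4 - 43*p^2/2 - 41*p/4 + 21/2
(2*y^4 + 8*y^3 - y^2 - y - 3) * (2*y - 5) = 4*y^5 + 6*y^4 - 42*y^3 + 3*y^2 - y + 15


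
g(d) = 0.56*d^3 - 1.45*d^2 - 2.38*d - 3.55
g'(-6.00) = 75.50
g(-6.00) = -162.43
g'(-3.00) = 21.44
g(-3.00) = -24.58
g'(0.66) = -3.56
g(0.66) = -5.59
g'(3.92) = 12.07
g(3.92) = -1.43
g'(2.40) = 0.34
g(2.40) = -9.87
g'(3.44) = 7.52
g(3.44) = -6.10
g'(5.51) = 32.65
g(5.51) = 32.99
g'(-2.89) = 20.03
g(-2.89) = -22.30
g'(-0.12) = -2.01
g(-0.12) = -3.29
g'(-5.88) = 72.76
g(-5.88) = -153.54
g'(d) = 1.68*d^2 - 2.9*d - 2.38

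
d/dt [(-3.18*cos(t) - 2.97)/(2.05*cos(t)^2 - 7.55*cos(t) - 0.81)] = (-6.519*cos(t)^2 - 12.177*cos(t) + 19.8477)*sin(t)/(4.2025*cos(t)^4 - 30.955*cos(t)^3 + 53.6815*cos(t)^2 + 12.231*cos(t) + 0.6561)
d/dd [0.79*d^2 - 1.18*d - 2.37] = 1.58*d - 1.18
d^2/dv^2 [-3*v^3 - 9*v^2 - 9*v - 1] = -18*v - 18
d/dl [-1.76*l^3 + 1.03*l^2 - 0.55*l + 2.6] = -5.28*l^2 + 2.06*l - 0.55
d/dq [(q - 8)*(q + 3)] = 2*q - 5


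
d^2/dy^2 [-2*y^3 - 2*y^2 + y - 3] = -12*y - 4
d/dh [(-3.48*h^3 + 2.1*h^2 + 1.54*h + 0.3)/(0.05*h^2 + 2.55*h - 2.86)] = (-0.174*h^4 - 17.748*h^3 + 35.1364*h^2 - 12.042*h - 5.1694)/(0.0025*h^4 + 0.255*h^3 + 6.2165*h^2 - 14.586*h + 8.1796)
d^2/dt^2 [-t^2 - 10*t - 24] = -2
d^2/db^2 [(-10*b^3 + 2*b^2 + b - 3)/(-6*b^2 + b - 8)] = 2*(-518*b^3 + 372*b^2 + 2010*b - 277)/(216*b^6 - 108*b^5 + 882*b^4 - 289*b^3 + 1176*b^2 - 192*b + 512)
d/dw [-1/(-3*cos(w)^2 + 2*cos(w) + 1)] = 2*(3*cos(w) - 1)*sin(w)/(-3*cos(w)^2 + 2*cos(w) + 1)^2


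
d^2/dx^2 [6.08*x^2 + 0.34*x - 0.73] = 12.1600000000000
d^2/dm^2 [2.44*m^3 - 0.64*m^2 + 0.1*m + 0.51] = 14.64*m - 1.28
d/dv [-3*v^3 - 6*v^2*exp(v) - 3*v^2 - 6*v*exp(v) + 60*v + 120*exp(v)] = -6*v^2*exp(v) - 9*v^2 - 18*v*exp(v) - 6*v + 114*exp(v) + 60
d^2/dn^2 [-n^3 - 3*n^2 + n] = -6*n - 6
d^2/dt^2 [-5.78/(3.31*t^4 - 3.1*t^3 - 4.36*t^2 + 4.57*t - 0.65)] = ((229.5816*t^2 - 107.508*t - 50.4016)*(-3.31*t^4 + 3.1*t^3 + 4.36*t^2 - 4.57*t + 0.65) + 5.78*(13.24*t^3 - 9.3*t^2 - 8.72*t + 4.57)*(26.48*t^3 - 18.6*t^2 - 17.44*t + 9.14))/(-3.31*t^4 + 3.1*t^3 + 4.36*t^2 - 4.57*t + 0.65)^3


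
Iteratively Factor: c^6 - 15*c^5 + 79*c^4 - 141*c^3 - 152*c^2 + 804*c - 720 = (c - 2)*(c^5 - 13*c^4 + 53*c^3 - 35*c^2 - 222*c + 360) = (c - 3)*(c - 2)*(c^4 - 10*c^3 + 23*c^2 + 34*c - 120) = (c - 5)*(c - 3)*(c - 2)*(c^3 - 5*c^2 - 2*c + 24) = (c - 5)*(c - 4)*(c - 3)*(c - 2)*(c^2 - c - 6) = (c - 5)*(c - 4)*(c - 3)^2*(c - 2)*(c + 2)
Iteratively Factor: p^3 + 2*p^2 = (p)*(p^2 + 2*p) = p*(p + 2)*(p)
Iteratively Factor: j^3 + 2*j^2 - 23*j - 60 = (j + 3)*(j^2 - j - 20) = (j + 3)*(j + 4)*(j - 5)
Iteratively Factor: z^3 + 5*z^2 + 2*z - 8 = (z - 1)*(z^2 + 6*z + 8) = (z - 1)*(z + 2)*(z + 4)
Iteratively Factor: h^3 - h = (h - 1)*(h^2 + h) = (h - 1)*(h + 1)*(h)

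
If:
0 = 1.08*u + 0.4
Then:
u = -0.37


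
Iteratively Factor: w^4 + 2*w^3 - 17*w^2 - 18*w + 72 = (w - 2)*(w^3 + 4*w^2 - 9*w - 36) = (w - 2)*(w + 3)*(w^2 + w - 12) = (w - 2)*(w + 3)*(w + 4)*(w - 3)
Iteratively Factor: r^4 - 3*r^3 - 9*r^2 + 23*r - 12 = (r - 1)*(r^3 - 2*r^2 - 11*r + 12) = (r - 1)^2*(r^2 - r - 12) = (r - 1)^2*(r + 3)*(r - 4)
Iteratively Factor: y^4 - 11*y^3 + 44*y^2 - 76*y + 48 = (y - 2)*(y^3 - 9*y^2 + 26*y - 24) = (y - 3)*(y - 2)*(y^2 - 6*y + 8) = (y - 4)*(y - 3)*(y - 2)*(y - 2)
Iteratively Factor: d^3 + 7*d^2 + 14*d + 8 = (d + 1)*(d^2 + 6*d + 8) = (d + 1)*(d + 2)*(d + 4)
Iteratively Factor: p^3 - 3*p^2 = (p)*(p^2 - 3*p) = p^2*(p - 3)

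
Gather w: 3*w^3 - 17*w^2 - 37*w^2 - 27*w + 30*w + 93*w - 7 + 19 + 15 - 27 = 3*w^3 - 54*w^2 + 96*w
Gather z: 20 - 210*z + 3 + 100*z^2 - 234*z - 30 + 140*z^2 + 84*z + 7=240*z^2 - 360*z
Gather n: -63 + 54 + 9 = 0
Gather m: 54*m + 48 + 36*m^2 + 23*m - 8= 36*m^2 + 77*m + 40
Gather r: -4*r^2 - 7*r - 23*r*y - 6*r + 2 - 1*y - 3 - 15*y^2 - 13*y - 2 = -4*r^2 + r*(-23*y - 13) - 15*y^2 - 14*y - 3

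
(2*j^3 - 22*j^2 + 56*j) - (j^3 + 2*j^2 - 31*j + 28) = j^3 - 24*j^2 + 87*j - 28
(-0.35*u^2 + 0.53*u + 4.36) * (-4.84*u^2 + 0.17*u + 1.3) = 1.694*u^4 - 2.6247*u^3 - 21.4673*u^2 + 1.4302*u + 5.668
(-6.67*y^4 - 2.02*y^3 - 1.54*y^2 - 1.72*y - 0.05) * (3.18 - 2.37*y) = 15.8079*y^5 - 16.4232*y^4 - 2.7738*y^3 - 0.8208*y^2 - 5.3511*y - 0.159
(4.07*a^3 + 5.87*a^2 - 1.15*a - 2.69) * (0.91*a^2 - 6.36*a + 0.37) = 3.7037*a^5 - 20.5435*a^4 - 36.8738*a^3 + 7.038*a^2 + 16.6829*a - 0.9953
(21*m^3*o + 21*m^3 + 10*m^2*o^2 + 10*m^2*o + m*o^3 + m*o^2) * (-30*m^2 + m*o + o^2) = -630*m^5*o - 630*m^5 - 279*m^4*o^2 - 279*m^4*o + m^3*o^3 + m^3*o^2 + 11*m^2*o^4 + 11*m^2*o^3 + m*o^5 + m*o^4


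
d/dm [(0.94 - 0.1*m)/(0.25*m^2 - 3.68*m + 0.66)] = (0.025*m^2 - 0.47*m + 3.3932)/(0.0625*m^4 - 1.84*m^3 + 13.8724*m^2 - 4.8576*m + 0.4356)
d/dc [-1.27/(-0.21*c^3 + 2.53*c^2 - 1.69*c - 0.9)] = (-0.8001*c^2 + 6.4262*c - 2.1463)/(0.21*c^3 - 2.53*c^2 + 1.69*c + 0.9)^2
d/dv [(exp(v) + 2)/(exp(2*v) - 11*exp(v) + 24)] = (-(exp(v) + 2)*(2*exp(v) - 11) + exp(2*v) - 11*exp(v) + 24)*exp(v)/(exp(2*v) - 11*exp(v) + 24)^2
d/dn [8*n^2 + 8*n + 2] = 16*n + 8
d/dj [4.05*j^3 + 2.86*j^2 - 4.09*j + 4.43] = 12.15*j^2 + 5.72*j - 4.09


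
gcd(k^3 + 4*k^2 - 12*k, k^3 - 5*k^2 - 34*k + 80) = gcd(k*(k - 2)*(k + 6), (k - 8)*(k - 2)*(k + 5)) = k - 2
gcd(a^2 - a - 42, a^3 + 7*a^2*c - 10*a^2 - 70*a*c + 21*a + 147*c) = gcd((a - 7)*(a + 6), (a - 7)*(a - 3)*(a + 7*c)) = a - 7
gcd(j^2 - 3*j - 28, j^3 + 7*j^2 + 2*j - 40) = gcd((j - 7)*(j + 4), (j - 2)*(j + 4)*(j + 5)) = j + 4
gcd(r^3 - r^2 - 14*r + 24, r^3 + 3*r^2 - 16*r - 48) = r + 4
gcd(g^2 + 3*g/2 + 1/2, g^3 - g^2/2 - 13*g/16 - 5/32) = g + 1/2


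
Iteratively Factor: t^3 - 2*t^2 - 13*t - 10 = (t + 2)*(t^2 - 4*t - 5) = (t - 5)*(t + 2)*(t + 1)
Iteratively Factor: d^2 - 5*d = (d)*(d - 5)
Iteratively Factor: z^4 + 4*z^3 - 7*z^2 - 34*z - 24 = (z + 4)*(z^3 - 7*z - 6) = (z + 1)*(z + 4)*(z^2 - z - 6) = (z + 1)*(z + 2)*(z + 4)*(z - 3)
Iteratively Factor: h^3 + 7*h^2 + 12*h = (h)*(h^2 + 7*h + 12) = h*(h + 4)*(h + 3)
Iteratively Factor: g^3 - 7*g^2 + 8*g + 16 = (g - 4)*(g^2 - 3*g - 4) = (g - 4)*(g + 1)*(g - 4)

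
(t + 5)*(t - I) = t^2 + 5*t - I*t - 5*I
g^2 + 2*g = g*(g + 2)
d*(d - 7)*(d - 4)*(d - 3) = d^4 - 14*d^3 + 61*d^2 - 84*d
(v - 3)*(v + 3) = v^2 - 9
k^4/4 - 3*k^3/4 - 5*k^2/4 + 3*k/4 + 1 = (k/2 + 1/2)^2*(k - 4)*(k - 1)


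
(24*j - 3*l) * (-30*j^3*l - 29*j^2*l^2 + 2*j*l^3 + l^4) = -720*j^4*l - 606*j^3*l^2 + 135*j^2*l^3 + 18*j*l^4 - 3*l^5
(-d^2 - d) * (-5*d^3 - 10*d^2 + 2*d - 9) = 5*d^5 + 15*d^4 + 8*d^3 + 7*d^2 + 9*d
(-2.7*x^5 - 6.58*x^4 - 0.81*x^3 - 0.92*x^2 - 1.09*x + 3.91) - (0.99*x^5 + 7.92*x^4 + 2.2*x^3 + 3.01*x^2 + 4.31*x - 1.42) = -3.69*x^5 - 14.5*x^4 - 3.01*x^3 - 3.93*x^2 - 5.4*x + 5.33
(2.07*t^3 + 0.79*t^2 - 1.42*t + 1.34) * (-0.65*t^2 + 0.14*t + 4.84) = -1.3455*t^5 - 0.2237*t^4 + 11.0524*t^3 + 2.7538*t^2 - 6.6852*t + 6.4856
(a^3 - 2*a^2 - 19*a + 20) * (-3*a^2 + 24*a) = -3*a^5 + 30*a^4 + 9*a^3 - 516*a^2 + 480*a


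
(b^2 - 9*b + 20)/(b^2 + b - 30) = (b - 4)/(b + 6)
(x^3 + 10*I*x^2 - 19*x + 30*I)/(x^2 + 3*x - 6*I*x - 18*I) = (x^3 + 10*I*x^2 - 19*x + 30*I)/(x^2 + x*(3 - 6*I) - 18*I)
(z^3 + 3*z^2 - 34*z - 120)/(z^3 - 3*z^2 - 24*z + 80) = (z^2 - 2*z - 24)/(z^2 - 8*z + 16)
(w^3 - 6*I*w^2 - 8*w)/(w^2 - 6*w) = (w^2 - 6*I*w - 8)/(w - 6)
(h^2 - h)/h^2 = (h - 1)/h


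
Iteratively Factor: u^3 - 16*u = (u - 4)*(u^2 + 4*u) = (u - 4)*(u + 4)*(u)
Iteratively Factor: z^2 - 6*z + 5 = (z - 1)*(z - 5)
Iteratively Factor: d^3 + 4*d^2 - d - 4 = (d + 1)*(d^2 + 3*d - 4) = (d + 1)*(d + 4)*(d - 1)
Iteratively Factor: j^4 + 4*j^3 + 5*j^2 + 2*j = (j + 1)*(j^3 + 3*j^2 + 2*j) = (j + 1)^2*(j^2 + 2*j) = (j + 1)^2*(j + 2)*(j)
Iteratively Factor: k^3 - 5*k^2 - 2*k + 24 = (k + 2)*(k^2 - 7*k + 12) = (k - 4)*(k + 2)*(k - 3)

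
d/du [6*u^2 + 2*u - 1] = 12*u + 2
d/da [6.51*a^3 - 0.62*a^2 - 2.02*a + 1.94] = 19.53*a^2 - 1.24*a - 2.02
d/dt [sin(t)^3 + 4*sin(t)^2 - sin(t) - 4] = (3*sin(t)^2 + 8*sin(t) - 1)*cos(t)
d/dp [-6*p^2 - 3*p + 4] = -12*p - 3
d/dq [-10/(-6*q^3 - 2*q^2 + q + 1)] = 10*(-18*q^2 - 4*q + 1)/(6*q^3 + 2*q^2 - q - 1)^2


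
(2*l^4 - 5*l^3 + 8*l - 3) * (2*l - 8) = 4*l^5 - 26*l^4 + 40*l^3 + 16*l^2 - 70*l + 24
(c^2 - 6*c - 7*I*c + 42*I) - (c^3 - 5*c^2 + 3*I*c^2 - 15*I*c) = -c^3 + 6*c^2 - 3*I*c^2 - 6*c + 8*I*c + 42*I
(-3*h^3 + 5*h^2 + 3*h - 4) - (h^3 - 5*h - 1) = -4*h^3 + 5*h^2 + 8*h - 3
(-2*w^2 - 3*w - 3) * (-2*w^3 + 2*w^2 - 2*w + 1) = 4*w^5 + 2*w^4 + 4*w^3 - 2*w^2 + 3*w - 3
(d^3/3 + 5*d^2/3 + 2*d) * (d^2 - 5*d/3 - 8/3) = d^5/3 + 10*d^4/9 - 5*d^3/3 - 70*d^2/9 - 16*d/3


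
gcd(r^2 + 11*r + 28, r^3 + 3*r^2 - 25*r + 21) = r + 7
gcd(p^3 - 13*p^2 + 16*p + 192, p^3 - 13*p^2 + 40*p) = p - 8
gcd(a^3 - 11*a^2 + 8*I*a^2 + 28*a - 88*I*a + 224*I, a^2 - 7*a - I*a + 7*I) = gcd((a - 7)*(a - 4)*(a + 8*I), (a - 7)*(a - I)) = a - 7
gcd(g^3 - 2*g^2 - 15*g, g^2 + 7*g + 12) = g + 3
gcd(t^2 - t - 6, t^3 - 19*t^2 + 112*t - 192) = t - 3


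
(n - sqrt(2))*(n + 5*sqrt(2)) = n^2 + 4*sqrt(2)*n - 10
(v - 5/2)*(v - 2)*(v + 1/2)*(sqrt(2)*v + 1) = sqrt(2)*v^4 - 4*sqrt(2)*v^3 + v^3 - 4*v^2 + 11*sqrt(2)*v^2/4 + 11*v/4 + 5*sqrt(2)*v/2 + 5/2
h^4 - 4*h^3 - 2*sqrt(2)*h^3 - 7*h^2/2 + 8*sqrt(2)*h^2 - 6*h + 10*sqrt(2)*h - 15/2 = (h - 5)*(h + 1)*(h - 3*sqrt(2)/2)*(h - sqrt(2)/2)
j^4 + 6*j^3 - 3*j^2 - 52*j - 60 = (j - 3)*(j + 2)^2*(j + 5)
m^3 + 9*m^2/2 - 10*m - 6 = (m - 2)*(m + 1/2)*(m + 6)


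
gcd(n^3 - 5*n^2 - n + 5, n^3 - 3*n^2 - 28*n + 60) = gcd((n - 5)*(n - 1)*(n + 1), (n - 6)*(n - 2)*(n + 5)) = 1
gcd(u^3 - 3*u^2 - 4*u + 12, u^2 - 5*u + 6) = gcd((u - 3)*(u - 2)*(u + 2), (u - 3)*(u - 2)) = u^2 - 5*u + 6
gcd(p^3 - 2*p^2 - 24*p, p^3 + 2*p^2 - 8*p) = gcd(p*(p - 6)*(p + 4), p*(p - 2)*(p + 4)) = p^2 + 4*p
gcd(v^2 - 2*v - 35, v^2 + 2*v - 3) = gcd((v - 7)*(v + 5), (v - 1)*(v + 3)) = 1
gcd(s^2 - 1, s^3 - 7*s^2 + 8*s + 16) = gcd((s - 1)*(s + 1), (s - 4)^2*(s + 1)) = s + 1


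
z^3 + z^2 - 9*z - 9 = (z - 3)*(z + 1)*(z + 3)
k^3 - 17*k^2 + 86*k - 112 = (k - 8)*(k - 7)*(k - 2)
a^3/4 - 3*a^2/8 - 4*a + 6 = (a/4 + 1)*(a - 4)*(a - 3/2)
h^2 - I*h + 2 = (h - 2*I)*(h + I)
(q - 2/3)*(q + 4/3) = q^2 + 2*q/3 - 8/9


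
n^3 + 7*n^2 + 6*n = n*(n + 1)*(n + 6)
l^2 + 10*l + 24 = (l + 4)*(l + 6)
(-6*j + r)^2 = 36*j^2 - 12*j*r + r^2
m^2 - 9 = (m - 3)*(m + 3)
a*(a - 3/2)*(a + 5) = a^3 + 7*a^2/2 - 15*a/2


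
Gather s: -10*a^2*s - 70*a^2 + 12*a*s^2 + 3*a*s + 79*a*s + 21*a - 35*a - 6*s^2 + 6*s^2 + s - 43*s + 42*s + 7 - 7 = -70*a^2 + 12*a*s^2 - 14*a + s*(-10*a^2 + 82*a)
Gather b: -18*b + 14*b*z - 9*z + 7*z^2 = b*(14*z - 18) + 7*z^2 - 9*z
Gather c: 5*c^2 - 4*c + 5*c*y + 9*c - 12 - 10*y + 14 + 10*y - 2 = 5*c^2 + c*(5*y + 5)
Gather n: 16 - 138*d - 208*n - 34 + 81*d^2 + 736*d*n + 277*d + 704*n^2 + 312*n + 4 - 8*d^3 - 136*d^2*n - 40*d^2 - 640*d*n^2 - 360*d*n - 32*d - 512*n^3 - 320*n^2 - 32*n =-8*d^3 + 41*d^2 + 107*d - 512*n^3 + n^2*(384 - 640*d) + n*(-136*d^2 + 376*d + 72) - 14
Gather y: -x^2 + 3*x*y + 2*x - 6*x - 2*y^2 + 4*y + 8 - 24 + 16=-x^2 - 4*x - 2*y^2 + y*(3*x + 4)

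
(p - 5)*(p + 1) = p^2 - 4*p - 5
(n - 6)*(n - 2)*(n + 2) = n^3 - 6*n^2 - 4*n + 24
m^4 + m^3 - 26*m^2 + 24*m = m*(m - 4)*(m - 1)*(m + 6)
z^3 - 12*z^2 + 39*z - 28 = (z - 7)*(z - 4)*(z - 1)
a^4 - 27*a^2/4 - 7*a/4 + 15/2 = (a - 5/2)*(a - 1)*(a + 3/2)*(a + 2)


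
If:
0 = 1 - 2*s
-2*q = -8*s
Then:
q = 2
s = 1/2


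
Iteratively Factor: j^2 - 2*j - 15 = (j - 5)*(j + 3)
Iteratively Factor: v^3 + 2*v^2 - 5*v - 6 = (v - 2)*(v^2 + 4*v + 3) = (v - 2)*(v + 1)*(v + 3)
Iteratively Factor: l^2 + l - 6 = (l - 2)*(l + 3)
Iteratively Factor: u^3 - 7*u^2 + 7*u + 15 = (u + 1)*(u^2 - 8*u + 15) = (u - 5)*(u + 1)*(u - 3)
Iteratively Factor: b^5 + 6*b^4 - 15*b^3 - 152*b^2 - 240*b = (b + 4)*(b^4 + 2*b^3 - 23*b^2 - 60*b) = b*(b + 4)*(b^3 + 2*b^2 - 23*b - 60) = b*(b + 4)^2*(b^2 - 2*b - 15) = b*(b - 5)*(b + 4)^2*(b + 3)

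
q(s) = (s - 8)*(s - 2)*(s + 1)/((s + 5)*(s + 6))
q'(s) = -(s - 8)*(s - 2)*(s + 1)/((s + 5)*(s + 6)^2) - (s - 8)*(s - 2)*(s + 1)/((s + 5)^2*(s + 6)) + (s - 8)*(s - 2)/((s + 5)*(s + 6)) + (s - 8)*(s + 1)/((s + 5)*(s + 6)) + (s - 2)*(s + 1)/((s + 5)*(s + 6))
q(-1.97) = -3.14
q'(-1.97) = 6.17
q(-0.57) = 0.39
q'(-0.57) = 0.56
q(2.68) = -0.20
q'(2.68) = -0.26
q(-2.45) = -7.45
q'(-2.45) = 12.54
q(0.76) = 0.41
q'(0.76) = -0.28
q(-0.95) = 0.06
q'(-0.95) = 1.23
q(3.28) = -0.34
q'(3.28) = -0.19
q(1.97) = 0.01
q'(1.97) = -0.32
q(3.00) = -0.28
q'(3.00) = -0.23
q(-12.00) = -73.33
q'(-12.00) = -7.13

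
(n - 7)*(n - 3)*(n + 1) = n^3 - 9*n^2 + 11*n + 21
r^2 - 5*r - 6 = (r - 6)*(r + 1)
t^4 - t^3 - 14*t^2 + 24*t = t*(t - 3)*(t - 2)*(t + 4)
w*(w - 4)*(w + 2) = w^3 - 2*w^2 - 8*w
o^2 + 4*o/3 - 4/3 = (o - 2/3)*(o + 2)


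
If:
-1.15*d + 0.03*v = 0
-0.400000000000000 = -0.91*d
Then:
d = 0.44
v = 16.85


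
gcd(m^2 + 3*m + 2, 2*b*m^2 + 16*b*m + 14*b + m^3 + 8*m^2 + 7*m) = m + 1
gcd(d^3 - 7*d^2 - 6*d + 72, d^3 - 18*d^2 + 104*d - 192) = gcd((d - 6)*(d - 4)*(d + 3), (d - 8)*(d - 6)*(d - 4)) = d^2 - 10*d + 24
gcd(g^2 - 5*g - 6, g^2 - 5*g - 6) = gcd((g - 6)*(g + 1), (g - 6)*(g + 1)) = g^2 - 5*g - 6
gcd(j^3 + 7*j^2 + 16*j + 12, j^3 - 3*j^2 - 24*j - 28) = j^2 + 4*j + 4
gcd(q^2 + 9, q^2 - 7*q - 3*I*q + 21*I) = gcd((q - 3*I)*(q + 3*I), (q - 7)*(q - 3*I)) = q - 3*I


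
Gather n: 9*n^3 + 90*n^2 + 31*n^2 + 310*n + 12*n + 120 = 9*n^3 + 121*n^2 + 322*n + 120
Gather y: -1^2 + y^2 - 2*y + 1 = y^2 - 2*y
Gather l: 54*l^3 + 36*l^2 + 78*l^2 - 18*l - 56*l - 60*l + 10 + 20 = 54*l^3 + 114*l^2 - 134*l + 30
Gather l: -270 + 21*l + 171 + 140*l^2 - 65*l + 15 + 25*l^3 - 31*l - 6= 25*l^3 + 140*l^2 - 75*l - 90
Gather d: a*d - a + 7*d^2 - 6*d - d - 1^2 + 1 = -a + 7*d^2 + d*(a - 7)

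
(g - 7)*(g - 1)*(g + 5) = g^3 - 3*g^2 - 33*g + 35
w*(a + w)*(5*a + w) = 5*a^2*w + 6*a*w^2 + w^3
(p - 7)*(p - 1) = p^2 - 8*p + 7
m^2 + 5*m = m*(m + 5)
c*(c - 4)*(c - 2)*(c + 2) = c^4 - 4*c^3 - 4*c^2 + 16*c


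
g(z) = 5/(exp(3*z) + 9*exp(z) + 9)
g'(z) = 5*(-3*exp(3*z) - 9*exp(z))/(exp(3*z) + 9*exp(z) + 9)^2 = 15*(-exp(2*z) - 3)*exp(z)/(exp(3*z) + 9*exp(z) + 9)^2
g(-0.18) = 0.29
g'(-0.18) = -0.16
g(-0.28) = 0.31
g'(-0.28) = -0.15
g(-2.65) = 0.52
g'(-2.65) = -0.03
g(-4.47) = 0.55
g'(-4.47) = -0.01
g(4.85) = 0.00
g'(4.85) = -0.00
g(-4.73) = 0.55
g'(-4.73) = -0.00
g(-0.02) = 0.27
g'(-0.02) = -0.17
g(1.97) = 0.01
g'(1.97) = -0.03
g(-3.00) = 0.53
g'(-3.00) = -0.03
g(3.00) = 0.00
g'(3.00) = 0.00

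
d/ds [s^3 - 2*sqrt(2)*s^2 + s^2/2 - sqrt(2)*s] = 3*s^2 - 4*sqrt(2)*s + s - sqrt(2)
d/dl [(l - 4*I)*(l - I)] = 2*l - 5*I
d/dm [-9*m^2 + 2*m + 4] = 2 - 18*m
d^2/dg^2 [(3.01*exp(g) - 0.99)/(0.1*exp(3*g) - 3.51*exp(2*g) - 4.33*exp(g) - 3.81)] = (0.1204*exp(6*g) - 3.25863*exp(5*g) + 46.119211*exp(4*g) - 78.7686090000001*exp(3*g) - 290.051847*exp(2*g) - 15.260808*exp(g) + 60.025788)*exp(g)/(0.001*exp(9*g) - 0.1053*exp(8*g) + 3.56613*exp(7*g) - 34.238871*exp(6*g) - 146.389569*exp(5*g) - 328.34628*exp(4*g) - 424.261045*exp(3*g) - 367.15446*exp(2*g) - 188.564139*exp(g) - 55.306341)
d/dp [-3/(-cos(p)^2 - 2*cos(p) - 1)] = 6*sin(p)/(cos(p) + 1)^3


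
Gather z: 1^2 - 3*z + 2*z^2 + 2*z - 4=2*z^2 - z - 3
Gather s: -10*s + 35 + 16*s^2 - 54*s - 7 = 16*s^2 - 64*s + 28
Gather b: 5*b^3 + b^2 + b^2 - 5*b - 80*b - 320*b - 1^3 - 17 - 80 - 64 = 5*b^3 + 2*b^2 - 405*b - 162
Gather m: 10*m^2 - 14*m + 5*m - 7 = 10*m^2 - 9*m - 7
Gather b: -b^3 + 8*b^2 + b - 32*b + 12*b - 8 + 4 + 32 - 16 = -b^3 + 8*b^2 - 19*b + 12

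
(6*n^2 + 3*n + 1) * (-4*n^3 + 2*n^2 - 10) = -24*n^5 + 2*n^3 - 58*n^2 - 30*n - 10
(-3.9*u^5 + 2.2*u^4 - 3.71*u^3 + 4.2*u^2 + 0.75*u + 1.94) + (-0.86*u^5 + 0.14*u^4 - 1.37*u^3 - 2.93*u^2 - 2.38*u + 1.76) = -4.76*u^5 + 2.34*u^4 - 5.08*u^3 + 1.27*u^2 - 1.63*u + 3.7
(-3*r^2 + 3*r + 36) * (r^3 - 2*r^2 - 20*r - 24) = -3*r^5 + 9*r^4 + 90*r^3 - 60*r^2 - 792*r - 864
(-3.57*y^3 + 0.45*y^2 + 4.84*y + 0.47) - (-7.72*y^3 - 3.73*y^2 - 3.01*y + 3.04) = 4.15*y^3 + 4.18*y^2 + 7.85*y - 2.57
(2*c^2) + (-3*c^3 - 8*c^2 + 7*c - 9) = -3*c^3 - 6*c^2 + 7*c - 9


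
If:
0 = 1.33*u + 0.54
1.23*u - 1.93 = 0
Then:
No Solution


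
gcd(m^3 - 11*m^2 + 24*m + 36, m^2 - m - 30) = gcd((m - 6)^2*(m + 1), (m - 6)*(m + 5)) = m - 6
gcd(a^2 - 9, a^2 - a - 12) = a + 3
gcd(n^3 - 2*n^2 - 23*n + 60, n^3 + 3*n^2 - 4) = 1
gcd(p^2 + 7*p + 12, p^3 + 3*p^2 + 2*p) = 1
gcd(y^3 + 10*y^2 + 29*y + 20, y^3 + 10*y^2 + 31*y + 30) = y + 5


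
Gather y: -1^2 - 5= -6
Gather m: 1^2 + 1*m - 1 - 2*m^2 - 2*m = -2*m^2 - m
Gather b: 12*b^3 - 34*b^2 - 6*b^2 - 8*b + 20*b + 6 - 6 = 12*b^3 - 40*b^2 + 12*b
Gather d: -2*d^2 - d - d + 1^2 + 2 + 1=-2*d^2 - 2*d + 4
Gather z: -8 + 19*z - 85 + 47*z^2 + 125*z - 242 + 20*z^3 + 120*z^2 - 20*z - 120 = 20*z^3 + 167*z^2 + 124*z - 455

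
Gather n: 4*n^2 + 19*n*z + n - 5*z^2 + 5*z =4*n^2 + n*(19*z + 1) - 5*z^2 + 5*z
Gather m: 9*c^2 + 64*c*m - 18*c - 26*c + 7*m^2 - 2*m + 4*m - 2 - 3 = 9*c^2 - 44*c + 7*m^2 + m*(64*c + 2) - 5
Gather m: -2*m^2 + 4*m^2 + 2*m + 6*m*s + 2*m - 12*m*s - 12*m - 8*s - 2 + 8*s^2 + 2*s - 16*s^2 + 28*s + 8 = 2*m^2 + m*(-6*s - 8) - 8*s^2 + 22*s + 6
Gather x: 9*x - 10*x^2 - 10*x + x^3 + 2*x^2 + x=x^3 - 8*x^2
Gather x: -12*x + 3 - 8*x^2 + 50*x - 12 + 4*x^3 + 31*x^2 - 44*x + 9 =4*x^3 + 23*x^2 - 6*x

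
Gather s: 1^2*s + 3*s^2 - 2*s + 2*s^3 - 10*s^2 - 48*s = 2*s^3 - 7*s^2 - 49*s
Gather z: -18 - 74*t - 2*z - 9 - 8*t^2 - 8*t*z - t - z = -8*t^2 - 75*t + z*(-8*t - 3) - 27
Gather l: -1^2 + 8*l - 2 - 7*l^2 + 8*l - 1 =-7*l^2 + 16*l - 4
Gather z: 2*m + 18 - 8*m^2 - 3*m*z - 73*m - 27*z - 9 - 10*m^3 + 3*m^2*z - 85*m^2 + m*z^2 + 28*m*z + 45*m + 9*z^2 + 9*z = -10*m^3 - 93*m^2 - 26*m + z^2*(m + 9) + z*(3*m^2 + 25*m - 18) + 9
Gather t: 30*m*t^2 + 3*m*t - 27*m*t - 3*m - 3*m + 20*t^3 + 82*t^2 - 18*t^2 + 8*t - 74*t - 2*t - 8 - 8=-6*m + 20*t^3 + t^2*(30*m + 64) + t*(-24*m - 68) - 16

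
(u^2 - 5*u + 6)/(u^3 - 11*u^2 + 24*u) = (u - 2)/(u*(u - 8))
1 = 1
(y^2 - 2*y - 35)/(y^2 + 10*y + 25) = (y - 7)/(y + 5)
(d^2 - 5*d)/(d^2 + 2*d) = (d - 5)/(d + 2)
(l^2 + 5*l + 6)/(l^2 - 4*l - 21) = (l + 2)/(l - 7)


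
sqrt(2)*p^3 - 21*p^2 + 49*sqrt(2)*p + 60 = (p - 6*sqrt(2))*(p - 5*sqrt(2))*(sqrt(2)*p + 1)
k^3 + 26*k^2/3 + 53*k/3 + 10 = (k + 1)*(k + 5/3)*(k + 6)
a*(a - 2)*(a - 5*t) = a^3 - 5*a^2*t - 2*a^2 + 10*a*t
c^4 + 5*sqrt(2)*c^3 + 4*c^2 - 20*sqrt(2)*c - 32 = (c - 2)*(c + 2)*(c + sqrt(2))*(c + 4*sqrt(2))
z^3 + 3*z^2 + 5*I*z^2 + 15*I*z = z*(z + 3)*(z + 5*I)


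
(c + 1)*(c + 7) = c^2 + 8*c + 7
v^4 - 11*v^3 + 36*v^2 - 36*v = v*(v - 6)*(v - 3)*(v - 2)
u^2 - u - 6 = (u - 3)*(u + 2)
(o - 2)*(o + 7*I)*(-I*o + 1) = -I*o^3 + 8*o^2 + 2*I*o^2 - 16*o + 7*I*o - 14*I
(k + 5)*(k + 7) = k^2 + 12*k + 35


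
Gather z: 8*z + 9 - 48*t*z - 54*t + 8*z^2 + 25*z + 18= -54*t + 8*z^2 + z*(33 - 48*t) + 27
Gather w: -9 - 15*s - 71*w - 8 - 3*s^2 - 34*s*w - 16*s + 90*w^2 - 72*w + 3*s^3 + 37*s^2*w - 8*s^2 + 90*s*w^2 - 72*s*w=3*s^3 - 11*s^2 - 31*s + w^2*(90*s + 90) + w*(37*s^2 - 106*s - 143) - 17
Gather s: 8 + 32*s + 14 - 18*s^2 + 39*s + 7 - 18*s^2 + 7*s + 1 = -36*s^2 + 78*s + 30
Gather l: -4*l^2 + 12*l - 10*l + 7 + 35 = -4*l^2 + 2*l + 42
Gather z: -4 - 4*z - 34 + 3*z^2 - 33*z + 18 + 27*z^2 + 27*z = 30*z^2 - 10*z - 20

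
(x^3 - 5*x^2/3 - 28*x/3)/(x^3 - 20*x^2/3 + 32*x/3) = (3*x + 7)/(3*x - 8)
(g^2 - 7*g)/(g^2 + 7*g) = (g - 7)/(g + 7)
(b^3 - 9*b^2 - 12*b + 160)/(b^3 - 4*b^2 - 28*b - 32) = (b^2 - b - 20)/(b^2 + 4*b + 4)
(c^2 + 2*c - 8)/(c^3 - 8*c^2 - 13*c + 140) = (c - 2)/(c^2 - 12*c + 35)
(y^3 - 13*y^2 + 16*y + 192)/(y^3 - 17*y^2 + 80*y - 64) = (y + 3)/(y - 1)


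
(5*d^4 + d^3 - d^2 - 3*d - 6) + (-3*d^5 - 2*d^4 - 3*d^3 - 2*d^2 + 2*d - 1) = -3*d^5 + 3*d^4 - 2*d^3 - 3*d^2 - d - 7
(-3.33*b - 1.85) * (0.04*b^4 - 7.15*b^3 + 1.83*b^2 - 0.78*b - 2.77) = -0.1332*b^5 + 23.7355*b^4 + 7.1336*b^3 - 0.7881*b^2 + 10.6671*b + 5.1245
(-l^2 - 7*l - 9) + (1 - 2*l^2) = -3*l^2 - 7*l - 8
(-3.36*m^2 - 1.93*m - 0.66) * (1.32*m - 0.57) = -4.4352*m^3 - 0.6324*m^2 + 0.2289*m + 0.3762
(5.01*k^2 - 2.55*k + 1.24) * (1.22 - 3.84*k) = -19.2384*k^3 + 15.9042*k^2 - 7.8726*k + 1.5128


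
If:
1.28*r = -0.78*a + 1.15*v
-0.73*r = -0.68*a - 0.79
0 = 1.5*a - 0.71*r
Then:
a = 0.92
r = 1.94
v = 2.78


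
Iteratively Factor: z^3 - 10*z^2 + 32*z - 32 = (z - 4)*(z^2 - 6*z + 8) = (z - 4)*(z - 2)*(z - 4)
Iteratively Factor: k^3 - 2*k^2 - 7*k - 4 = (k + 1)*(k^2 - 3*k - 4) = (k - 4)*(k + 1)*(k + 1)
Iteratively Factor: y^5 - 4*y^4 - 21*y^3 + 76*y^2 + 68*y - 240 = (y + 4)*(y^4 - 8*y^3 + 11*y^2 + 32*y - 60) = (y + 2)*(y + 4)*(y^3 - 10*y^2 + 31*y - 30) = (y - 3)*(y + 2)*(y + 4)*(y^2 - 7*y + 10) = (y - 3)*(y - 2)*(y + 2)*(y + 4)*(y - 5)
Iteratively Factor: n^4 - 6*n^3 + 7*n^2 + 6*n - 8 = (n + 1)*(n^3 - 7*n^2 + 14*n - 8) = (n - 1)*(n + 1)*(n^2 - 6*n + 8) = (n - 2)*(n - 1)*(n + 1)*(n - 4)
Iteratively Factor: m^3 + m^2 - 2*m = (m)*(m^2 + m - 2) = m*(m - 1)*(m + 2)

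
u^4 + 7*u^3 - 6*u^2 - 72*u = u*(u - 3)*(u + 4)*(u + 6)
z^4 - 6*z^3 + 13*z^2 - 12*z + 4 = (z - 2)^2*(z - 1)^2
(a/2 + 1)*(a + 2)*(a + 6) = a^3/2 + 5*a^2 + 14*a + 12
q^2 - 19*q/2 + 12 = (q - 8)*(q - 3/2)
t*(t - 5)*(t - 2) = t^3 - 7*t^2 + 10*t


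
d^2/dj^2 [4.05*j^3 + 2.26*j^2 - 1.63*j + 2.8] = 24.3*j + 4.52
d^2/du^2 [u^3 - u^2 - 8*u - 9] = 6*u - 2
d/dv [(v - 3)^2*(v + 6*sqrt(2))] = 3*(v - 3)*(v - 1 + 4*sqrt(2))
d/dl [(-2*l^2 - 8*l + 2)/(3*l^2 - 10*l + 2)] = 4*(11*l^2 - 5*l + 1)/(9*l^4 - 60*l^3 + 112*l^2 - 40*l + 4)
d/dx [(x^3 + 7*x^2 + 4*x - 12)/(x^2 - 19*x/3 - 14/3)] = 3*(3*x^4 - 38*x^3 - 187*x^2 - 124*x - 284)/(9*x^4 - 114*x^3 + 277*x^2 + 532*x + 196)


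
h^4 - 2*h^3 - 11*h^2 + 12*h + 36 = (h - 3)^2*(h + 2)^2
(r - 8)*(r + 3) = r^2 - 5*r - 24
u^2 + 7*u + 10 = (u + 2)*(u + 5)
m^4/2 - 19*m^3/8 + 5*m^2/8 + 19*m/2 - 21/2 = (m/2 + 1)*(m - 3)*(m - 2)*(m - 7/4)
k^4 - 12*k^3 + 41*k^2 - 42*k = k*(k - 7)*(k - 3)*(k - 2)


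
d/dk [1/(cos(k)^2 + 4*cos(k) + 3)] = 2*(cos(k) + 2)*sin(k)/(cos(k)^2 + 4*cos(k) + 3)^2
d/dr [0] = 0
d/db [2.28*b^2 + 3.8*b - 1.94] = 4.56*b + 3.8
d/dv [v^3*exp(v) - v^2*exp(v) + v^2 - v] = v^3*exp(v) + 2*v^2*exp(v) - 2*v*exp(v) + 2*v - 1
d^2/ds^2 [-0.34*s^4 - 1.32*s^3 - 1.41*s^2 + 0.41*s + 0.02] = -4.08*s^2 - 7.92*s - 2.82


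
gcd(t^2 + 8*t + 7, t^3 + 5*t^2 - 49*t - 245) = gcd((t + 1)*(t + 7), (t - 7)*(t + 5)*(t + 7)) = t + 7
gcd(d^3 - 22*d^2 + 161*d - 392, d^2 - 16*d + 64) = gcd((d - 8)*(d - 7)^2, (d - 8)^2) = d - 8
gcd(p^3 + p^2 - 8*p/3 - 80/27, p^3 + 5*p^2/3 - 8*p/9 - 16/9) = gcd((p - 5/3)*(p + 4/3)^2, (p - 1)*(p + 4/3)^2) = p^2 + 8*p/3 + 16/9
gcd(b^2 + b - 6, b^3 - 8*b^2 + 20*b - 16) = b - 2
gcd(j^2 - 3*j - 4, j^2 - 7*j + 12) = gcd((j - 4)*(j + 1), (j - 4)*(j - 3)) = j - 4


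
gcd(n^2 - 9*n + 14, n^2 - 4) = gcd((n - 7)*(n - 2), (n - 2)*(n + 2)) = n - 2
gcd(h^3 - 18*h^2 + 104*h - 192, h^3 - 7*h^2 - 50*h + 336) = h^2 - 14*h + 48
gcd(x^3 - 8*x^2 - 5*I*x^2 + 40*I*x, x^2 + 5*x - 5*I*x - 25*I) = x - 5*I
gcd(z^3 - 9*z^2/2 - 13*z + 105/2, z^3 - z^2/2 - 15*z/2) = z - 3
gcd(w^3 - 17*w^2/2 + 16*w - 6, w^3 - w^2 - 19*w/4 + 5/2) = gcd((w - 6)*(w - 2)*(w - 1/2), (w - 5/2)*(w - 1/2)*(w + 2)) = w - 1/2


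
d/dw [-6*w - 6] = -6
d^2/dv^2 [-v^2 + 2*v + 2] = -2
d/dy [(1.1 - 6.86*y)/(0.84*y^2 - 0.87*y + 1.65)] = (5.7624*y^2 - 1.848*y - 10.362)/(0.7056*y^4 - 1.4616*y^3 + 3.5289*y^2 - 2.871*y + 2.7225)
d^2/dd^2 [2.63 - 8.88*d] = 0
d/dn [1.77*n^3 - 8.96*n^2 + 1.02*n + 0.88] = 5.31*n^2 - 17.92*n + 1.02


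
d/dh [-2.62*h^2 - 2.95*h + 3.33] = -5.24*h - 2.95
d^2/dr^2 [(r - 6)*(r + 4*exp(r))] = 4*r*exp(r) - 16*exp(r) + 2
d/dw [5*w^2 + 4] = 10*w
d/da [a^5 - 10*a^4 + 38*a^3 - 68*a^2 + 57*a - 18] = 5*a^4 - 40*a^3 + 114*a^2 - 136*a + 57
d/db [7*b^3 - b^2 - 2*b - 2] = 21*b^2 - 2*b - 2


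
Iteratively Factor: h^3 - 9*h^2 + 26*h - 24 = (h - 2)*(h^2 - 7*h + 12) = (h - 4)*(h - 2)*(h - 3)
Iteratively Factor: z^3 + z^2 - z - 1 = (z + 1)*(z^2 - 1) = (z - 1)*(z + 1)*(z + 1)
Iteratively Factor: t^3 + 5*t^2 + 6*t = (t + 3)*(t^2 + 2*t) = t*(t + 3)*(t + 2)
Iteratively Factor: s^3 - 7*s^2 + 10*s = (s - 5)*(s^2 - 2*s) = s*(s - 5)*(s - 2)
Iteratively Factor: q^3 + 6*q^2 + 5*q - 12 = (q + 3)*(q^2 + 3*q - 4) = (q + 3)*(q + 4)*(q - 1)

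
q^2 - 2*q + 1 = (q - 1)^2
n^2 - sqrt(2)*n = n*(n - sqrt(2))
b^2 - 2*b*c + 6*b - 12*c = (b + 6)*(b - 2*c)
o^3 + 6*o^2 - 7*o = o*(o - 1)*(o + 7)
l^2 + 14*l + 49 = (l + 7)^2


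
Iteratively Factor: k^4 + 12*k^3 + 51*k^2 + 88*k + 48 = (k + 4)*(k^3 + 8*k^2 + 19*k + 12) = (k + 3)*(k + 4)*(k^2 + 5*k + 4) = (k + 1)*(k + 3)*(k + 4)*(k + 4)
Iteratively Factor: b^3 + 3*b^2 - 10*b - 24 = (b + 2)*(b^2 + b - 12) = (b - 3)*(b + 2)*(b + 4)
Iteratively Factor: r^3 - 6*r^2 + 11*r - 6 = (r - 1)*(r^2 - 5*r + 6) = (r - 2)*(r - 1)*(r - 3)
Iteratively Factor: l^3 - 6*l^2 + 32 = (l - 4)*(l^2 - 2*l - 8) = (l - 4)^2*(l + 2)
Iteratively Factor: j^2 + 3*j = (j + 3)*(j)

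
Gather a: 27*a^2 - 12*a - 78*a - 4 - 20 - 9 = 27*a^2 - 90*a - 33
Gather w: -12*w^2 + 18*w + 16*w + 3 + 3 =-12*w^2 + 34*w + 6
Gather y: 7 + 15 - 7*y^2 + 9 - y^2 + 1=32 - 8*y^2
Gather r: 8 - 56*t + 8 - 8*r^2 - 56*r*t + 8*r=-8*r^2 + r*(8 - 56*t) - 56*t + 16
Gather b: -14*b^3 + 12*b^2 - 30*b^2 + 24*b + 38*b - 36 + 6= -14*b^3 - 18*b^2 + 62*b - 30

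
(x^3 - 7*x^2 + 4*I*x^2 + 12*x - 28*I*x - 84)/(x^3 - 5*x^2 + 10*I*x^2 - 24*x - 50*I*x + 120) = (x^2 - x*(7 + 2*I) + 14*I)/(x^2 + x*(-5 + 4*I) - 20*I)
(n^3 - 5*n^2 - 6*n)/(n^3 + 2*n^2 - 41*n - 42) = n/(n + 7)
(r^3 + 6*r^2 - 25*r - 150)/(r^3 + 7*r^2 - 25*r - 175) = (r + 6)/(r + 7)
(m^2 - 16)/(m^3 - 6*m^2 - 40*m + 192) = (m + 4)/(m^2 - 2*m - 48)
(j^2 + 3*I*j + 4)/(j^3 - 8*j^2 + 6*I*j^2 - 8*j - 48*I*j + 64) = (j - I)/(j^2 + 2*j*(-4 + I) - 16*I)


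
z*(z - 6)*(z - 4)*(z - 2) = z^4 - 12*z^3 + 44*z^2 - 48*z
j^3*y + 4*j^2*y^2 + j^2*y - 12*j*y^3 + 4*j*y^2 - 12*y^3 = (j - 2*y)*(j + 6*y)*(j*y + y)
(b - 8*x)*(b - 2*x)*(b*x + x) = b^3*x - 10*b^2*x^2 + b^2*x + 16*b*x^3 - 10*b*x^2 + 16*x^3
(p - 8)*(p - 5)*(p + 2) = p^3 - 11*p^2 + 14*p + 80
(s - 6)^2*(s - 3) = s^3 - 15*s^2 + 72*s - 108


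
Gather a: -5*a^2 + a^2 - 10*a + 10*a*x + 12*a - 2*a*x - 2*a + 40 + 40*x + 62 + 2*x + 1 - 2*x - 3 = -4*a^2 + 8*a*x + 40*x + 100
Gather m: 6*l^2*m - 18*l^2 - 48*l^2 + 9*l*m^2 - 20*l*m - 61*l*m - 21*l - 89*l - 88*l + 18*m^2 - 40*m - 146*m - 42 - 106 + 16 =-66*l^2 - 198*l + m^2*(9*l + 18) + m*(6*l^2 - 81*l - 186) - 132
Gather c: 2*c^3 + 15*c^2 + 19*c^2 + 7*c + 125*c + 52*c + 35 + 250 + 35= 2*c^3 + 34*c^2 + 184*c + 320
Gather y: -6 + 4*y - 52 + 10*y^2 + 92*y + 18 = 10*y^2 + 96*y - 40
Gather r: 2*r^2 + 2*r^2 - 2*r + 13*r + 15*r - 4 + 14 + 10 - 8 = 4*r^2 + 26*r + 12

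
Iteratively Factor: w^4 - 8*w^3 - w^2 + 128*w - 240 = (w - 5)*(w^3 - 3*w^2 - 16*w + 48) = (w - 5)*(w + 4)*(w^2 - 7*w + 12) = (w - 5)*(w - 4)*(w + 4)*(w - 3)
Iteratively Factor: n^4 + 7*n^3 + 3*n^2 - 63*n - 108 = (n - 3)*(n^3 + 10*n^2 + 33*n + 36) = (n - 3)*(n + 4)*(n^2 + 6*n + 9) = (n - 3)*(n + 3)*(n + 4)*(n + 3)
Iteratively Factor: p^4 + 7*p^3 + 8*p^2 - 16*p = (p + 4)*(p^3 + 3*p^2 - 4*p) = (p + 4)^2*(p^2 - p) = p*(p + 4)^2*(p - 1)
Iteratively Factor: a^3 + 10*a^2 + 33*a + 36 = (a + 3)*(a^2 + 7*a + 12) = (a + 3)^2*(a + 4)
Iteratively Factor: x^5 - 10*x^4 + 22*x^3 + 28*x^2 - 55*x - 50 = (x - 5)*(x^4 - 5*x^3 - 3*x^2 + 13*x + 10) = (x - 5)*(x + 1)*(x^3 - 6*x^2 + 3*x + 10) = (x - 5)*(x + 1)^2*(x^2 - 7*x + 10) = (x - 5)^2*(x + 1)^2*(x - 2)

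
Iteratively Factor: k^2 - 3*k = (k - 3)*(k)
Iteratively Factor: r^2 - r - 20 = (r - 5)*(r + 4)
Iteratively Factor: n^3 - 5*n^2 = (n)*(n^2 - 5*n) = n^2*(n - 5)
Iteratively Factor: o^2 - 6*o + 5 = (o - 5)*(o - 1)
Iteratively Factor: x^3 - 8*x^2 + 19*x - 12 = (x - 1)*(x^2 - 7*x + 12) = (x - 3)*(x - 1)*(x - 4)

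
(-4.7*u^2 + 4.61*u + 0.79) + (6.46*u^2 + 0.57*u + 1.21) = 1.76*u^2 + 5.18*u + 2.0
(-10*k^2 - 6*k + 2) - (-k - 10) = -10*k^2 - 5*k + 12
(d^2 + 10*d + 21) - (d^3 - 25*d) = -d^3 + d^2 + 35*d + 21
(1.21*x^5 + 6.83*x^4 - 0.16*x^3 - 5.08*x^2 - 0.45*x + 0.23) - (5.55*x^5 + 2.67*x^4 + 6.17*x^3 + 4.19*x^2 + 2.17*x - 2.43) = -4.34*x^5 + 4.16*x^4 - 6.33*x^3 - 9.27*x^2 - 2.62*x + 2.66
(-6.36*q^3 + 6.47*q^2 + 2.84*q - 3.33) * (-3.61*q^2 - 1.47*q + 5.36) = 22.9596*q^5 - 14.0075*q^4 - 53.8529*q^3 + 42.5257*q^2 + 20.1175*q - 17.8488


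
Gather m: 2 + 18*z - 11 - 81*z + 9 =-63*z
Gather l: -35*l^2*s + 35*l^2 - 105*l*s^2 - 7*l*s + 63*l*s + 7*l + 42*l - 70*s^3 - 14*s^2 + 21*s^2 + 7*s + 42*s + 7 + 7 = l^2*(35 - 35*s) + l*(-105*s^2 + 56*s + 49) - 70*s^3 + 7*s^2 + 49*s + 14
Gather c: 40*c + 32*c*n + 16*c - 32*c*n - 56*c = 0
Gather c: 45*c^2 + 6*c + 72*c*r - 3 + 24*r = 45*c^2 + c*(72*r + 6) + 24*r - 3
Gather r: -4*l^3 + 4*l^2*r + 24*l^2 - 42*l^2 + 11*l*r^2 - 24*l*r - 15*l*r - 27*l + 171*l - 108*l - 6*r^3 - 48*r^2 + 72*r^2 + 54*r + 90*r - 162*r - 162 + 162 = -4*l^3 - 18*l^2 + 36*l - 6*r^3 + r^2*(11*l + 24) + r*(4*l^2 - 39*l - 18)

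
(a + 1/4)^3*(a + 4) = a^4 + 19*a^3/4 + 51*a^2/16 + 49*a/64 + 1/16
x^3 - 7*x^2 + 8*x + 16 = (x - 4)^2*(x + 1)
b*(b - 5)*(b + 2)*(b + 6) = b^4 + 3*b^3 - 28*b^2 - 60*b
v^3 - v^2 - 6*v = v*(v - 3)*(v + 2)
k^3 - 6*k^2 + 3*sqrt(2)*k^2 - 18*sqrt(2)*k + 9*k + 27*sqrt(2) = (k - 3)^2*(k + 3*sqrt(2))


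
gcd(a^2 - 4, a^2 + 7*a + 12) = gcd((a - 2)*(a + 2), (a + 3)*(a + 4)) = 1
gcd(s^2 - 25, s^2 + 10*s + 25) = s + 5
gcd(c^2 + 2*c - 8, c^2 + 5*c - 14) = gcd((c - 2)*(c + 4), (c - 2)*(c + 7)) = c - 2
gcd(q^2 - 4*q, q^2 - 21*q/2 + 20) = 1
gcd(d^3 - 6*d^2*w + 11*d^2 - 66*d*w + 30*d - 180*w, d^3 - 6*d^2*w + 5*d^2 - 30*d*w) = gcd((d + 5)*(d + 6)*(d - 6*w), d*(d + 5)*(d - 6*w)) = -d^2 + 6*d*w - 5*d + 30*w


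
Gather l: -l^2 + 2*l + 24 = -l^2 + 2*l + 24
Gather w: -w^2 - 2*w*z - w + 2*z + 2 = -w^2 + w*(-2*z - 1) + 2*z + 2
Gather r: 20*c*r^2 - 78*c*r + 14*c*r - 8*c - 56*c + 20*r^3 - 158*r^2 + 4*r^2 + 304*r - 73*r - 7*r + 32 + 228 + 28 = -64*c + 20*r^3 + r^2*(20*c - 154) + r*(224 - 64*c) + 288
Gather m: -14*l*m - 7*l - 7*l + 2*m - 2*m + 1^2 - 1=-14*l*m - 14*l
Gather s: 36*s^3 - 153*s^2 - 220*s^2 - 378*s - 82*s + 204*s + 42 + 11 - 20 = 36*s^3 - 373*s^2 - 256*s + 33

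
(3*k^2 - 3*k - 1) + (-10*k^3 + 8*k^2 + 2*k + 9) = -10*k^3 + 11*k^2 - k + 8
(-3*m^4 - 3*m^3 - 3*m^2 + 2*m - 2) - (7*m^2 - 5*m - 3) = -3*m^4 - 3*m^3 - 10*m^2 + 7*m + 1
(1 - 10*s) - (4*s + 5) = -14*s - 4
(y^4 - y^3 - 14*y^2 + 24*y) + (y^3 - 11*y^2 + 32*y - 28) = y^4 - 25*y^2 + 56*y - 28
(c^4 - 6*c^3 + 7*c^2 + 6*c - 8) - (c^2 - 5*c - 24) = c^4 - 6*c^3 + 6*c^2 + 11*c + 16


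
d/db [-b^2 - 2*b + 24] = -2*b - 2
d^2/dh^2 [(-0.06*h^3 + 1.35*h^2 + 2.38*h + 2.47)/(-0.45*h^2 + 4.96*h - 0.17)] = (4.44089209850063e-16*h^4 - 4.04728800000001*h^3 - 2.68495199999999*h^2 + 34.181064*h - 125.245656)/(0.091125*h^6 - 3.0132*h^5 + 33.315435*h^4 - 124.300576*h^3 + 12.585831*h^2 - 0.430032*h + 0.004913)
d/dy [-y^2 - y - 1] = -2*y - 1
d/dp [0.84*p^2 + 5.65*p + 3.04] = 1.68*p + 5.65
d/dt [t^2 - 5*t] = 2*t - 5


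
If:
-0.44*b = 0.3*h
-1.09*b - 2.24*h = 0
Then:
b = 0.00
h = 0.00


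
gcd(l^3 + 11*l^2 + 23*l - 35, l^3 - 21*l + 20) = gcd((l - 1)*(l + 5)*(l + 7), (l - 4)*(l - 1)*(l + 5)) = l^2 + 4*l - 5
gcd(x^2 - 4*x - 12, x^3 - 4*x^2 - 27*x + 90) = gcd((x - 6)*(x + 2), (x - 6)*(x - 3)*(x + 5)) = x - 6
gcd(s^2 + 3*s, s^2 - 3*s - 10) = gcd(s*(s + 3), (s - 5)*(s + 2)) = 1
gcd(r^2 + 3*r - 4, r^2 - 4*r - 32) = r + 4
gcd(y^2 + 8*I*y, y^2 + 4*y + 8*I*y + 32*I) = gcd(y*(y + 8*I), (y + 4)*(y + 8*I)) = y + 8*I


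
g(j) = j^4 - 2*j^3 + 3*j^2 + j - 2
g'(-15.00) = -14939.00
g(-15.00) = 58033.00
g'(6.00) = 685.00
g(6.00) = 976.00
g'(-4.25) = -439.94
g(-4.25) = 527.72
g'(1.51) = 10.15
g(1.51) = 4.66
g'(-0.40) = -2.62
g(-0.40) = -1.77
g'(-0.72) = -7.92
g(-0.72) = -0.15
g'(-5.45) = -857.43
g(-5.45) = 1287.65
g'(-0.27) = -1.14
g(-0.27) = -2.01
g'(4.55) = 280.87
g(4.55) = 304.86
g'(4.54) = 278.88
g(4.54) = 302.06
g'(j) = 4*j^3 - 6*j^2 + 6*j + 1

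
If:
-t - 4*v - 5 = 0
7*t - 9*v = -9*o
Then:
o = 37*v/9 + 35/9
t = -4*v - 5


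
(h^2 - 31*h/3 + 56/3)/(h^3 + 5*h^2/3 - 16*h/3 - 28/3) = (h - 8)/(h^2 + 4*h + 4)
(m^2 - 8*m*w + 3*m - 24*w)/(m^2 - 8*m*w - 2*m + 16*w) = (m + 3)/(m - 2)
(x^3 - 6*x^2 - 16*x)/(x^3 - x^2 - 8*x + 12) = x*(x^2 - 6*x - 16)/(x^3 - x^2 - 8*x + 12)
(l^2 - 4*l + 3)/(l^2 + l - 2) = (l - 3)/(l + 2)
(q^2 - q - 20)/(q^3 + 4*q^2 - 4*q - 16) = (q - 5)/(q^2 - 4)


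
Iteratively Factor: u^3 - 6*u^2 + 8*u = (u - 4)*(u^2 - 2*u) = u*(u - 4)*(u - 2)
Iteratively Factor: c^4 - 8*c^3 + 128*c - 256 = (c - 4)*(c^3 - 4*c^2 - 16*c + 64) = (c - 4)*(c + 4)*(c^2 - 8*c + 16) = (c - 4)^2*(c + 4)*(c - 4)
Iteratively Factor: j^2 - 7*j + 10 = (j - 5)*(j - 2)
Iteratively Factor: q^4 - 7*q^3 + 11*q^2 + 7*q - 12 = (q - 3)*(q^3 - 4*q^2 - q + 4) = (q - 3)*(q - 1)*(q^2 - 3*q - 4) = (q - 4)*(q - 3)*(q - 1)*(q + 1)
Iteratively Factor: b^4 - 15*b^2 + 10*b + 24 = (b - 3)*(b^3 + 3*b^2 - 6*b - 8) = (b - 3)*(b + 1)*(b^2 + 2*b - 8) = (b - 3)*(b - 2)*(b + 1)*(b + 4)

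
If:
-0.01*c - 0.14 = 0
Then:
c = -14.00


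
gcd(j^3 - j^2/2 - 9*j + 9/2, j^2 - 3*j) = j - 3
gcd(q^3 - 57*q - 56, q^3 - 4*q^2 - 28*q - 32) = q - 8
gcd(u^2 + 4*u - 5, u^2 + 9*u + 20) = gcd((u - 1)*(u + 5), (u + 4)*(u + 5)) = u + 5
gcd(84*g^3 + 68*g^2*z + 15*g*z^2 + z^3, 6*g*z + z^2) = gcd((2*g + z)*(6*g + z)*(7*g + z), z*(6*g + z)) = 6*g + z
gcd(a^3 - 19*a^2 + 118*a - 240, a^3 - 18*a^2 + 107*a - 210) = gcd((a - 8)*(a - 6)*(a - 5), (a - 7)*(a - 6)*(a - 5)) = a^2 - 11*a + 30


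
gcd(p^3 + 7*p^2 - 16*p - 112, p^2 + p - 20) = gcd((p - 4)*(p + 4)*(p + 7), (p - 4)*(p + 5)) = p - 4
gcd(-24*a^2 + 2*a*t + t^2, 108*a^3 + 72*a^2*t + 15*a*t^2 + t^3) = 6*a + t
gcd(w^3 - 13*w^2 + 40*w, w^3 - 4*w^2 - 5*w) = w^2 - 5*w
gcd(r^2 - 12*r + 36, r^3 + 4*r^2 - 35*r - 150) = r - 6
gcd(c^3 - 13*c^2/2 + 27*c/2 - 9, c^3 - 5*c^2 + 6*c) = c^2 - 5*c + 6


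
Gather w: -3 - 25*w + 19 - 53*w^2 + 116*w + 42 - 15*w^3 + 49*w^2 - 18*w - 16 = -15*w^3 - 4*w^2 + 73*w + 42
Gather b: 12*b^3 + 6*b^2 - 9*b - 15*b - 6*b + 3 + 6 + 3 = 12*b^3 + 6*b^2 - 30*b + 12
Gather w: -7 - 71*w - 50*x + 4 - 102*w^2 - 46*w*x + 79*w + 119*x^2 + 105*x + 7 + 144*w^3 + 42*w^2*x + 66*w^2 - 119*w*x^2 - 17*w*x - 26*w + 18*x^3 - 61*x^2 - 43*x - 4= 144*w^3 + w^2*(42*x - 36) + w*(-119*x^2 - 63*x - 18) + 18*x^3 + 58*x^2 + 12*x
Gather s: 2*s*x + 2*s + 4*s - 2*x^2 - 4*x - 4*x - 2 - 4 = s*(2*x + 6) - 2*x^2 - 8*x - 6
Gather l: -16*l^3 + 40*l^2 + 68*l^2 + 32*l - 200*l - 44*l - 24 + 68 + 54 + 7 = -16*l^3 + 108*l^2 - 212*l + 105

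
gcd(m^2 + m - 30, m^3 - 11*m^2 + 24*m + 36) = 1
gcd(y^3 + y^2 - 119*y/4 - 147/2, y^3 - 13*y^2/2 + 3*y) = y - 6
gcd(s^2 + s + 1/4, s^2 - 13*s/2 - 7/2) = s + 1/2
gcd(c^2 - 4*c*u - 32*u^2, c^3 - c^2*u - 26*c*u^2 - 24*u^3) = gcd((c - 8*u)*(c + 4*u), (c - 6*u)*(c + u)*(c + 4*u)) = c + 4*u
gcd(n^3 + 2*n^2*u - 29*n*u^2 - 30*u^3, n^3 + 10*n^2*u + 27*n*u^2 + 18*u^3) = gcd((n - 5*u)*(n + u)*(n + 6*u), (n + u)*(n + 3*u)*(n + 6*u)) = n^2 + 7*n*u + 6*u^2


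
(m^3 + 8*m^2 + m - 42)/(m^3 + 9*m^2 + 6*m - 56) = (m + 3)/(m + 4)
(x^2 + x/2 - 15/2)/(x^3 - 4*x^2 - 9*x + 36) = (x - 5/2)/(x^2 - 7*x + 12)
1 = 1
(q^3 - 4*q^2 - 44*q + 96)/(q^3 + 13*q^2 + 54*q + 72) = (q^2 - 10*q + 16)/(q^2 + 7*q + 12)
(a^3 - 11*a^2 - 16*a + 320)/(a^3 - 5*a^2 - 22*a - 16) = (a^2 - 3*a - 40)/(a^2 + 3*a + 2)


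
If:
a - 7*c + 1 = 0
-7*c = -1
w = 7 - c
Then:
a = 0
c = 1/7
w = 48/7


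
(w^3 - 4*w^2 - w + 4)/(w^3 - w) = (w - 4)/w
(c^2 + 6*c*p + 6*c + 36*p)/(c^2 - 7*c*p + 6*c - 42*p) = (-c - 6*p)/(-c + 7*p)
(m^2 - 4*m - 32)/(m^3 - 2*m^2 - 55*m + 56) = (m + 4)/(m^2 + 6*m - 7)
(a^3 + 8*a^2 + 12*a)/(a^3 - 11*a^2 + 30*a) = (a^2 + 8*a + 12)/(a^2 - 11*a + 30)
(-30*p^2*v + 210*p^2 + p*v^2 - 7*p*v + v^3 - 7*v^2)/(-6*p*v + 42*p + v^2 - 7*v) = (30*p^2 - p*v - v^2)/(6*p - v)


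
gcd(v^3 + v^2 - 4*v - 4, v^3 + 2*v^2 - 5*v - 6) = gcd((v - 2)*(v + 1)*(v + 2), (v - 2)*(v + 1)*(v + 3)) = v^2 - v - 2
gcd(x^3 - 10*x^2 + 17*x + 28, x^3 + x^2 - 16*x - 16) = x^2 - 3*x - 4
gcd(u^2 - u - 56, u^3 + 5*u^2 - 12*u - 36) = 1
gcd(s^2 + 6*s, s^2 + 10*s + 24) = s + 6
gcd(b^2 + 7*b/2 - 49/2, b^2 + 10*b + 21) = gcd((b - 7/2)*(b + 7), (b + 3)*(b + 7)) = b + 7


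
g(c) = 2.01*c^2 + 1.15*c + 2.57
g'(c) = 4.02*c + 1.15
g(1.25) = 7.15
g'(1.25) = 6.18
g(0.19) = 2.86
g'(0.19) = 1.91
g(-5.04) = 47.83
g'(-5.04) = -19.11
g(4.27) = 44.13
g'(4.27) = 18.32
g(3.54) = 31.83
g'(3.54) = 15.38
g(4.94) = 57.30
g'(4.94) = 21.01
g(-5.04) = 47.83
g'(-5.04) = -19.11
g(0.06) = 2.65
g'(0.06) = 1.39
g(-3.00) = 17.21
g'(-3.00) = -10.91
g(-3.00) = 17.21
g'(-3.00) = -10.91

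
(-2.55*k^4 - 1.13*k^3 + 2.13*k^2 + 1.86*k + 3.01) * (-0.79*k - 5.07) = 2.0145*k^5 + 13.8212*k^4 + 4.0464*k^3 - 12.2685*k^2 - 11.8081*k - 15.2607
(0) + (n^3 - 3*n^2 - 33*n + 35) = n^3 - 3*n^2 - 33*n + 35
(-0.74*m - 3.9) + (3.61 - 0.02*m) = -0.76*m - 0.29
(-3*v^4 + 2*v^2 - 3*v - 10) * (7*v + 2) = -21*v^5 - 6*v^4 + 14*v^3 - 17*v^2 - 76*v - 20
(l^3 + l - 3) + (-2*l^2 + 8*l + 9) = l^3 - 2*l^2 + 9*l + 6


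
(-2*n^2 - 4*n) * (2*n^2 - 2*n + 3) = -4*n^4 - 4*n^3 + 2*n^2 - 12*n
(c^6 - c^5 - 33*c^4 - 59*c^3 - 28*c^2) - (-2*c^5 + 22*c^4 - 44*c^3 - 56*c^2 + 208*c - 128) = c^6 + c^5 - 55*c^4 - 15*c^3 + 28*c^2 - 208*c + 128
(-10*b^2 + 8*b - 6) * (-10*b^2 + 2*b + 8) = 100*b^4 - 100*b^3 - 4*b^2 + 52*b - 48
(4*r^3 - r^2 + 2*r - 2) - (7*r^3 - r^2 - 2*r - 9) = -3*r^3 + 4*r + 7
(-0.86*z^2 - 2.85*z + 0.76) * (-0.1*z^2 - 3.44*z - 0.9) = 0.086*z^4 + 3.2434*z^3 + 10.502*z^2 - 0.0493999999999999*z - 0.684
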